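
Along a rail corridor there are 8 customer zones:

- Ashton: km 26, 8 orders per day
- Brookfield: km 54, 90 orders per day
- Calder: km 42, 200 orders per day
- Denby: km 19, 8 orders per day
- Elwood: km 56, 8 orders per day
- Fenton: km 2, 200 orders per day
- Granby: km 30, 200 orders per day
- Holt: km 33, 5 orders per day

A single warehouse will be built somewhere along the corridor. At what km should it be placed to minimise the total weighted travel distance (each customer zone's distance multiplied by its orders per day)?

x = 30

For a sum of weighted absolute distances on a line, the optimum is the weighted median (not the mean). Total weight W = 719; half-weight = 359.5.
Sort by position and accumulate weight:
  km 2 (Fenton, w=200) → cum 200
  km 19 (Denby, w=8) → cum 208
  km 26 (Ashton, w=8) → cum 216
  km 30 (Granby, w=200) → cum 416  ≥ 359.5 → median here
  km 33 (Holt, w=5) → cum 421
  km 42 (Calder, w=200) → cum 621
  km 54 (Brookfield, w=90) → cum 711
  km 56 (Elwood, w=8) → cum 719
Optimal location: km 30.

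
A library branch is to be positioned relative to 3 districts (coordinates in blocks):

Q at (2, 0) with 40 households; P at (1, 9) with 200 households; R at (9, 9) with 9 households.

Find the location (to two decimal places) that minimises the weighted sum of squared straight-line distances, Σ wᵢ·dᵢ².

(1.45, 7.55)

The minimiser of Σwᵢ‖p−pᵢ‖² is the weighted centroid p* = (Σwᵢpᵢ)/(Σwᵢ).
Σwᵢ = 249.
Σwᵢxᵢ = 40·2 + 200·1 + 9·9 = 361.
Σwᵢyᵢ = 40·0 + 200·9 + 9·9 = 1881.
x* = 361/249 = 1.45, y* = 1881/249 = 7.55.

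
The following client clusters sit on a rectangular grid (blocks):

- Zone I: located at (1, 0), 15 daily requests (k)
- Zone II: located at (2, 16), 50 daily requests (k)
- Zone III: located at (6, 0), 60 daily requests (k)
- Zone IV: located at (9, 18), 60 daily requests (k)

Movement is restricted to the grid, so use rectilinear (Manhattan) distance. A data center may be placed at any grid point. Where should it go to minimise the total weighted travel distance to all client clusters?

(6, 16)

Manhattan distance separates: Σwᵢ(|x−xᵢ|+|y−yᵢ|) = Σwᵢ|x−xᵢ| + Σwᵢ|y−yᵢ|, so x and y are optimised independently as 1-D weighted medians.
Total weight W = 185; half = 92.5.
x-coordinate, sorted with cumulative weight:
  x=1 (Zone I, w=15) cum 15
  x=2 (Zone II, w=50) cum 65
  x=6 (Zone III, w=60) cum 125  ← median
  x=9 (Zone IV, w=60) cum 185
⇒ x* = 6
y-coordinate, sorted with cumulative weight:
  y=0 (Zone I, w=15) cum 15
  y=0 (Zone III, w=60) cum 75
  y=16 (Zone II, w=50) cum 125  ← median
  y=18 (Zone IV, w=60) cum 185
⇒ y* = 16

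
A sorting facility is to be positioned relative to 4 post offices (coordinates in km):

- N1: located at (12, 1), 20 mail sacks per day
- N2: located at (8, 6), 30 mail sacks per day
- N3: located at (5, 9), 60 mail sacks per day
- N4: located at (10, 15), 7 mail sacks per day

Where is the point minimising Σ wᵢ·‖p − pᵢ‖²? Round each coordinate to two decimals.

(7.26, 7.22)

The minimiser of Σwᵢ‖p−pᵢ‖² is the weighted centroid p* = (Σwᵢpᵢ)/(Σwᵢ).
Σwᵢ = 117.
Σwᵢxᵢ = 20·12 + 30·8 + 60·5 + 7·10 = 850.
Σwᵢyᵢ = 20·1 + 30·6 + 60·9 + 7·15 = 845.
x* = 850/117 = 7.26, y* = 845/117 = 7.22.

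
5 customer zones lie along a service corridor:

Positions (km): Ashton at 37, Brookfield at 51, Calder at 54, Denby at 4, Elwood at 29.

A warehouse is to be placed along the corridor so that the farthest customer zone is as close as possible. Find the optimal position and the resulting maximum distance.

location 29, max distance 25

The 1-center on a line is the midpoint of the two extreme points: leftmost at 4, rightmost at 54.
Optimal location = (4 + 54)/2 = 29; maximum distance = (54 − 4)/2 = 25.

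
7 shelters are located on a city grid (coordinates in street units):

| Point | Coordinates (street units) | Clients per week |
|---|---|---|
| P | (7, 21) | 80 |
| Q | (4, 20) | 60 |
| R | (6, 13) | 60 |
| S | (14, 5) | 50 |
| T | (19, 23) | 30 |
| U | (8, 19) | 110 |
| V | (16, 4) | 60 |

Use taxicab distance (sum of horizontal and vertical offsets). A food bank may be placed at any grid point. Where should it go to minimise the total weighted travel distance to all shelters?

Manhattan distance separates: Σwᵢ(|x−xᵢ|+|y−yᵢ|) = Σwᵢ|x−xᵢ| + Σwᵢ|y−yᵢ|, so x and y are optimised independently as 1-D weighted medians.
Total weight W = 450; half = 225.
x-coordinate, sorted with cumulative weight:
  x=4 (Q, w=60) cum 60
  x=6 (R, w=60) cum 120
  x=7 (P, w=80) cum 200
  x=8 (U, w=110) cum 310  ← median
  x=14 (S, w=50) cum 360
  x=16 (V, w=60) cum 420
  x=19 (T, w=30) cum 450
⇒ x* = 8
y-coordinate, sorted with cumulative weight:
  y=4 (V, w=60) cum 60
  y=5 (S, w=50) cum 110
  y=13 (R, w=60) cum 170
  y=19 (U, w=110) cum 280  ← median
  y=20 (Q, w=60) cum 340
  y=21 (P, w=80) cum 420
  y=23 (T, w=30) cum 450
⇒ y* = 19

(8, 19)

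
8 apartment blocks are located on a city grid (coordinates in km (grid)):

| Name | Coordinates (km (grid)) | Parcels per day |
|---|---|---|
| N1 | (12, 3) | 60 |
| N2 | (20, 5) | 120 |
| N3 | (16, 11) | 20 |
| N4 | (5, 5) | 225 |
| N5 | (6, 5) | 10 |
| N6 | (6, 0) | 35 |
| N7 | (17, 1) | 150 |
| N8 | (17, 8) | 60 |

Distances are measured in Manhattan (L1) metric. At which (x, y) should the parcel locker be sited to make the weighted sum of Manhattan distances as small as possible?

Manhattan distance separates: Σwᵢ(|x−xᵢ|+|y−yᵢ|) = Σwᵢ|x−xᵢ| + Σwᵢ|y−yᵢ|, so x and y are optimised independently as 1-D weighted medians.
Total weight W = 680; half = 340.
x-coordinate, sorted with cumulative weight:
  x=5 (N4, w=225) cum 225
  x=6 (N5, w=10) cum 235
  x=6 (N6, w=35) cum 270
  x=12 (N1, w=60) cum 330
  x=16 (N3, w=20) cum 350  ← median
  x=17 (N7, w=150) cum 500
  x=17 (N8, w=60) cum 560
  x=20 (N2, w=120) cum 680
⇒ x* = 16
y-coordinate, sorted with cumulative weight:
  y=0 (N6, w=35) cum 35
  y=1 (N7, w=150) cum 185
  y=3 (N1, w=60) cum 245
  y=5 (N2, w=120) cum 365  ← median
  y=5 (N4, w=225) cum 590
  y=5 (N5, w=10) cum 600
  y=8 (N8, w=60) cum 660
  y=11 (N3, w=20) cum 680
⇒ y* = 5

(16, 5)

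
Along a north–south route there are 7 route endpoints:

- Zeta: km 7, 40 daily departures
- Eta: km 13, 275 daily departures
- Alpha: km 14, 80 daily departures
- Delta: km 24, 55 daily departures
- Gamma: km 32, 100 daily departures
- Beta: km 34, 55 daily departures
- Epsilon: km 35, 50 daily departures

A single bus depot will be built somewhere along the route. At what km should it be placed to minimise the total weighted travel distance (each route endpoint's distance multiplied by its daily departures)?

For a sum of weighted absolute distances on a line, the optimum is the weighted median (not the mean). Total weight W = 655; half-weight = 327.5.
Sort by position and accumulate weight:
  km 7 (Zeta, w=40) → cum 40
  km 13 (Eta, w=275) → cum 315
  km 14 (Alpha, w=80) → cum 395  ≥ 327.5 → median here
  km 24 (Delta, w=55) → cum 450
  km 32 (Gamma, w=100) → cum 550
  km 34 (Beta, w=55) → cum 605
  km 35 (Epsilon, w=50) → cum 655
Optimal location: km 14.

x = 14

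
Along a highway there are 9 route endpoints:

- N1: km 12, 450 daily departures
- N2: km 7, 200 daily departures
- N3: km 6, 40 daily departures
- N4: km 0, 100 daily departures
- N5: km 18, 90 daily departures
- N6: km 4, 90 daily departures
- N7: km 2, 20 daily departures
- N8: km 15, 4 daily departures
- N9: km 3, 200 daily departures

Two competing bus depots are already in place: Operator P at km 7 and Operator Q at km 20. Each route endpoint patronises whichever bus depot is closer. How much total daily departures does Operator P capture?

1100

The indifferent point is the midpoint (7+20)/2 = 13.5; route endpoints left of it (closer to Operator P at 7) go to Operator P, those right go to Operator Q.
  N4 at 0 (w=100) → Operator P
  N7 at 2 (w=20) → Operator P
  N9 at 3 (w=200) → Operator P
  N6 at 4 (w=90) → Operator P
  N3 at 6 (w=40) → Operator P
  N2 at 7 (w=200) → Operator P
  N1 at 12 (w=450) → Operator P
  N8 at 15 (w=4) → Operator Q
  N5 at 18 (w=90) → Operator Q
Operator P captures 1100; Operator Q captures 94.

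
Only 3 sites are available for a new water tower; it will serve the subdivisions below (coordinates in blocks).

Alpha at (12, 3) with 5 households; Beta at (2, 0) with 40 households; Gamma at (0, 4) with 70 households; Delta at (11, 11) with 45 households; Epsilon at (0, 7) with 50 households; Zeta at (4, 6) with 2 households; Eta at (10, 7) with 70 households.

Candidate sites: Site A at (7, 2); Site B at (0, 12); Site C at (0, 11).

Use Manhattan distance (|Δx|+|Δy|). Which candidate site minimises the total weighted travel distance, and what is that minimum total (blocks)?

Site A, total 2699 blocks

Total weighted distance at each candidate:
  Site A (7, 2): total = 2699
  Site B (0, 12): total = 3085
  Site C (0, 11): total = 2803
Minimum is at Site A with total 2699 blocks.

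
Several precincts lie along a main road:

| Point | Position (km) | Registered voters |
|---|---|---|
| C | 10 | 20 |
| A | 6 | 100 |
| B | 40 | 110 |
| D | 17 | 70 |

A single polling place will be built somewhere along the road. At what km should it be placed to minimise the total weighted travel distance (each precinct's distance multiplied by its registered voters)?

x = 17

For a sum of weighted absolute distances on a line, the optimum is the weighted median (not the mean). Total weight W = 300; half-weight = 150.
Sort by position and accumulate weight:
  km 6 (A, w=100) → cum 100
  km 10 (C, w=20) → cum 120
  km 17 (D, w=70) → cum 190  ≥ 150 → median here
  km 40 (B, w=110) → cum 300
Optimal location: km 17.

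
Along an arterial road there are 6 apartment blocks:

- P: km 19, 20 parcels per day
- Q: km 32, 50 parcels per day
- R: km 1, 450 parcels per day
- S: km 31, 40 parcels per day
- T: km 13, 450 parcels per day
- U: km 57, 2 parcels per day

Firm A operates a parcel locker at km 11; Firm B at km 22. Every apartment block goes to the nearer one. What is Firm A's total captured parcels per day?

The indifferent point is the midpoint (11+22)/2 = 16.5; apartment blocks left of it (closer to Firm A at 11) go to Firm A, those right go to Firm B.
  R at 1 (w=450) → Firm A
  T at 13 (w=450) → Firm A
  P at 19 (w=20) → Firm B
  S at 31 (w=40) → Firm B
  Q at 32 (w=50) → Firm B
  U at 57 (w=2) → Firm B
Firm A captures 900; Firm B captures 112.

900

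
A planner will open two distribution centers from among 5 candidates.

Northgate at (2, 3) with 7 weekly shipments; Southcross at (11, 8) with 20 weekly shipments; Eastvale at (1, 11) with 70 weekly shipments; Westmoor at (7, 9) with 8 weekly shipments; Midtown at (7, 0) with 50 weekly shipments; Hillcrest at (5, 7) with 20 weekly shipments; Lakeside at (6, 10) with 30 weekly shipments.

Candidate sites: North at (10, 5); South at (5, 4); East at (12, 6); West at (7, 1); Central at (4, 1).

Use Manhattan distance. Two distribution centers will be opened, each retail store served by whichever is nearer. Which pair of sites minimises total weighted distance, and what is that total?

{South, West}, total 1374

Evaluate every pair (each demand assigned to the nearer of the two):
  {South, West}: total = 1374
  {South, East}: total = 1484
  {North, South}: total = 1504
  {South, Central}: total = 1524
  {North, Central}: total = 1684
  {North, West}: total = 1695
  {East, Central}: total = 1702
  {West, Central}: total = 1712
  {East, West}: total = 1803
  {North, East}: total = 2046
Best pair: {South, West} with total 1374.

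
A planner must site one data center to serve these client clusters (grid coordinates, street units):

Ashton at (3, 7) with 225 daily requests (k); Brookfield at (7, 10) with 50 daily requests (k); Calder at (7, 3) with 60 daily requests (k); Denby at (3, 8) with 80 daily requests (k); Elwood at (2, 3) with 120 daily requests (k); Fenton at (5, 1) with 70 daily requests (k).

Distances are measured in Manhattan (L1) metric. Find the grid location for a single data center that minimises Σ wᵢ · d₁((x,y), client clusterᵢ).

(3, 7)

Manhattan distance separates: Σwᵢ(|x−xᵢ|+|y−yᵢ|) = Σwᵢ|x−xᵢ| + Σwᵢ|y−yᵢ|, so x and y are optimised independently as 1-D weighted medians.
Total weight W = 605; half = 302.5.
x-coordinate, sorted with cumulative weight:
  x=2 (Elwood, w=120) cum 120
  x=3 (Ashton, w=225) cum 345  ← median
  x=3 (Denby, w=80) cum 425
  x=5 (Fenton, w=70) cum 495
  x=7 (Brookfield, w=50) cum 545
  x=7 (Calder, w=60) cum 605
⇒ x* = 3
y-coordinate, sorted with cumulative weight:
  y=1 (Fenton, w=70) cum 70
  y=3 (Calder, w=60) cum 130
  y=3 (Elwood, w=120) cum 250
  y=7 (Ashton, w=225) cum 475  ← median
  y=8 (Denby, w=80) cum 555
  y=10 (Brookfield, w=50) cum 605
⇒ y* = 7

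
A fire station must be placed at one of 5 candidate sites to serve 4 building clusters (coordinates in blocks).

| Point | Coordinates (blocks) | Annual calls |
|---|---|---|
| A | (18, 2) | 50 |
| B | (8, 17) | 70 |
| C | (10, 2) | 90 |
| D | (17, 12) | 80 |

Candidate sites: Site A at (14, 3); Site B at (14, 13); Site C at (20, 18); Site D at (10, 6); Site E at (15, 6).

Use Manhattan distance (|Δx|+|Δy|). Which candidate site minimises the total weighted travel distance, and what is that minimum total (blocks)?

Site D, total 2910 blocks

Total weighted distance at each candidate:
  Site A (14, 3): total = 3060
  Site B (14, 13): total = 3120
  Site C (20, 18): total = 4870
  Site D (10, 6): total = 2910
  Site E (15, 6): total = 3060
Minimum is at Site D with total 2910 blocks.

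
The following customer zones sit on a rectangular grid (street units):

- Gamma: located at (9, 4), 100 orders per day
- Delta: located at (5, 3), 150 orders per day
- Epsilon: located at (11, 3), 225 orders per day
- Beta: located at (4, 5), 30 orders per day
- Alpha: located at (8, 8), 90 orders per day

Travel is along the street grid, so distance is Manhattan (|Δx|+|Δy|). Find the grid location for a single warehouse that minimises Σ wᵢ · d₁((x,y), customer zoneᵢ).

(9, 3)

Manhattan distance separates: Σwᵢ(|x−xᵢ|+|y−yᵢ|) = Σwᵢ|x−xᵢ| + Σwᵢ|y−yᵢ|, so x and y are optimised independently as 1-D weighted medians.
Total weight W = 595; half = 297.5.
x-coordinate, sorted with cumulative weight:
  x=4 (Beta, w=30) cum 30
  x=5 (Delta, w=150) cum 180
  x=8 (Alpha, w=90) cum 270
  x=9 (Gamma, w=100) cum 370  ← median
  x=11 (Epsilon, w=225) cum 595
⇒ x* = 9
y-coordinate, sorted with cumulative weight:
  y=3 (Delta, w=150) cum 150
  y=3 (Epsilon, w=225) cum 375  ← median
  y=4 (Gamma, w=100) cum 475
  y=5 (Beta, w=30) cum 505
  y=8 (Alpha, w=90) cum 595
⇒ y* = 3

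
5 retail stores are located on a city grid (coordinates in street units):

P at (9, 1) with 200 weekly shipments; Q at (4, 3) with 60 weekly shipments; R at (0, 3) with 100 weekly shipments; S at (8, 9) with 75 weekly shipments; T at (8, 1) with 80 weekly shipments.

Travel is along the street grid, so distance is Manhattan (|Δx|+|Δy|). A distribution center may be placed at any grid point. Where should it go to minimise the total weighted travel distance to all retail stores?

(8, 1)

Manhattan distance separates: Σwᵢ(|x−xᵢ|+|y−yᵢ|) = Σwᵢ|x−xᵢ| + Σwᵢ|y−yᵢ|, so x and y are optimised independently as 1-D weighted medians.
Total weight W = 515; half = 257.5.
x-coordinate, sorted with cumulative weight:
  x=0 (R, w=100) cum 100
  x=4 (Q, w=60) cum 160
  x=8 (S, w=75) cum 235
  x=8 (T, w=80) cum 315  ← median
  x=9 (P, w=200) cum 515
⇒ x* = 8
y-coordinate, sorted with cumulative weight:
  y=1 (P, w=200) cum 200
  y=1 (T, w=80) cum 280  ← median
  y=3 (Q, w=60) cum 340
  y=3 (R, w=100) cum 440
  y=9 (S, w=75) cum 515
⇒ y* = 1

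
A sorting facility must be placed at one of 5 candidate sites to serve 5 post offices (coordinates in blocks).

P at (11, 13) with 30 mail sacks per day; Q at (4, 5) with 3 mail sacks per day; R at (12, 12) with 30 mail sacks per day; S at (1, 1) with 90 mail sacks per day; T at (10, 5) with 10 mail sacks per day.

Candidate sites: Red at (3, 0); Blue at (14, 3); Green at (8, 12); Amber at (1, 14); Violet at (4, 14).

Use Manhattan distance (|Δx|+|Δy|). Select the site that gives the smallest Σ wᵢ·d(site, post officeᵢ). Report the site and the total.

Total weighted distance at each candidate:
  Red (3, 0): total = 1668
  Blue (14, 3): total = 2166
  Green (8, 12): total = 1983
  Amber (1, 14): total = 2106
  Violet (4, 14): total = 2157
Minimum is at Red with total 1668 blocks.

Red, total 1668 blocks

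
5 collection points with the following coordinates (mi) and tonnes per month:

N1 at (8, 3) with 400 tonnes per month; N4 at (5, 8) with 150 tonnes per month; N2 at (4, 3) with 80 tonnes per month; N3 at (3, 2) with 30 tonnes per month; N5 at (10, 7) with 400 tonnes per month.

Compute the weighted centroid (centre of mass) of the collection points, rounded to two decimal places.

(7.89, 5.19)

The minimiser of Σwᵢ‖p−pᵢ‖² is the weighted centroid p* = (Σwᵢpᵢ)/(Σwᵢ).
Σwᵢ = 1060.
Σwᵢxᵢ = 400·8 + 150·5 + 80·4 + 30·3 + 400·10 = 8360.
Σwᵢyᵢ = 400·3 + 150·8 + 80·3 + 30·2 + 400·7 = 5500.
x* = 8360/1060 = 7.89, y* = 5500/1060 = 5.19.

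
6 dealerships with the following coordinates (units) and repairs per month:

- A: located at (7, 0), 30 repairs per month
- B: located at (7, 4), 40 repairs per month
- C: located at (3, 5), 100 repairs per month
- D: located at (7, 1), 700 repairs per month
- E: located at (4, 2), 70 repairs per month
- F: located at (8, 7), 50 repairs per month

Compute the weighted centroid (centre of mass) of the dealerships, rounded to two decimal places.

The minimiser of Σwᵢ‖p−pᵢ‖² is the weighted centroid p* = (Σwᵢpᵢ)/(Σwᵢ).
Σwᵢ = 990.
Σwᵢxᵢ = 30·7 + 40·7 + 100·3 + 700·7 + 70·4 + 50·8 = 6370.
Σwᵢyᵢ = 30·0 + 40·4 + 100·5 + 700·1 + 70·2 + 50·7 = 1850.
x* = 6370/990 = 6.43, y* = 1850/990 = 1.87.

(6.43, 1.87)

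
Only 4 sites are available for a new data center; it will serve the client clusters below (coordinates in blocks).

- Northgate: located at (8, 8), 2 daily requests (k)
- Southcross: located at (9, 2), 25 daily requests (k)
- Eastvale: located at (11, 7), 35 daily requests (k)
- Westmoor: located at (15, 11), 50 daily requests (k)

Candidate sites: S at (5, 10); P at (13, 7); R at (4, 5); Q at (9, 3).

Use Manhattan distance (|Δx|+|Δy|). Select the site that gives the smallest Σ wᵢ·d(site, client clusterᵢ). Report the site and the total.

Total weighted distance at each candidate:
  S (5, 10): total = 1175
  P (13, 7): total = 607
  R (4, 5): total = 1379
  Q (9, 3): total = 947
Minimum is at P with total 607 blocks.

P, total 607 blocks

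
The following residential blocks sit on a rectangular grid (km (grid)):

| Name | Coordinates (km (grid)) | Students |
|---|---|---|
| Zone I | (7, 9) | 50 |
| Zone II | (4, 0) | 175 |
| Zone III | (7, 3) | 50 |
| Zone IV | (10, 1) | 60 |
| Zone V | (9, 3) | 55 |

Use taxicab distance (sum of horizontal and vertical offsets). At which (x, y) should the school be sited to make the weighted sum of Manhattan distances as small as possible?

(7, 1)

Manhattan distance separates: Σwᵢ(|x−xᵢ|+|y−yᵢ|) = Σwᵢ|x−xᵢ| + Σwᵢ|y−yᵢ|, so x and y are optimised independently as 1-D weighted medians.
Total weight W = 390; half = 195.
x-coordinate, sorted with cumulative weight:
  x=4 (Zone II, w=175) cum 175
  x=7 (Zone I, w=50) cum 225  ← median
  x=7 (Zone III, w=50) cum 275
  x=9 (Zone V, w=55) cum 330
  x=10 (Zone IV, w=60) cum 390
⇒ x* = 7
y-coordinate, sorted with cumulative weight:
  y=0 (Zone II, w=175) cum 175
  y=1 (Zone IV, w=60) cum 235  ← median
  y=3 (Zone III, w=50) cum 285
  y=3 (Zone V, w=55) cum 340
  y=9 (Zone I, w=50) cum 390
⇒ y* = 1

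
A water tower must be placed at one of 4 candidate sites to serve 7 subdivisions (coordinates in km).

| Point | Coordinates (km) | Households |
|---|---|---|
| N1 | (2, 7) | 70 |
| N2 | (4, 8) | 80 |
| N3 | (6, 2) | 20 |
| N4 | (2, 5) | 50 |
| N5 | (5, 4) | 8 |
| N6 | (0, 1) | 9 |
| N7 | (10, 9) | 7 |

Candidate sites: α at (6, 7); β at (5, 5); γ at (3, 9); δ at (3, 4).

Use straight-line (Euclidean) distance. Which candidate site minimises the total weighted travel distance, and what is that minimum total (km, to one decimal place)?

γ, total 797.1 km

Total weighted distance at each candidate:
  α (6, 7): total = 915.5
  β (5, 5): total = 829.1
  γ (3, 9): total = 797.1
  δ (3, 4): total = 808.4
Minimum is at γ with total 797.1 km.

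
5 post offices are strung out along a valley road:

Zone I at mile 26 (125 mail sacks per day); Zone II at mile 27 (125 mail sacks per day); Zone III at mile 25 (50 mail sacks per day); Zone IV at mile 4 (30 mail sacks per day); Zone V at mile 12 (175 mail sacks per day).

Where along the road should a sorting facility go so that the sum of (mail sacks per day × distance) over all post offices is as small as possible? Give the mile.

For a sum of weighted absolute distances on a line, the optimum is the weighted median (not the mean). Total weight W = 505; half-weight = 252.5.
Sort by position and accumulate weight:
  mile 4 (Zone IV, w=30) → cum 30
  mile 12 (Zone V, w=175) → cum 205
  mile 25 (Zone III, w=50) → cum 255  ≥ 252.5 → median here
  mile 26 (Zone I, w=125) → cum 380
  mile 27 (Zone II, w=125) → cum 505
Optimal location: mile 25.

x = 25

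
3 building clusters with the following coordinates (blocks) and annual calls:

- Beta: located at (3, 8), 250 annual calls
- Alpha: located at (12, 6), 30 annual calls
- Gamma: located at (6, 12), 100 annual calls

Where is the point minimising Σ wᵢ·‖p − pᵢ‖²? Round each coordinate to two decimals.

The minimiser of Σwᵢ‖p−pᵢ‖² is the weighted centroid p* = (Σwᵢpᵢ)/(Σwᵢ).
Σwᵢ = 380.
Σwᵢxᵢ = 250·3 + 30·12 + 100·6 = 1710.
Σwᵢyᵢ = 250·8 + 30·6 + 100·12 = 3380.
x* = 1710/380 = 4.50, y* = 3380/380 = 8.89.

(4.50, 8.89)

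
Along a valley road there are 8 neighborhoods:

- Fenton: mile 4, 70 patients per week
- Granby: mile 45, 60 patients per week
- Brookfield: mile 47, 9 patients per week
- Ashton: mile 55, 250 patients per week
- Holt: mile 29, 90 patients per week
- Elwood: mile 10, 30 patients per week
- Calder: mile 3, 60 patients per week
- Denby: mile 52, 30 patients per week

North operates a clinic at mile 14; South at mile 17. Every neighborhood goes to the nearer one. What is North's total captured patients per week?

160

The indifferent point is the midpoint (14+17)/2 = 15.5; neighborhoods left of it (closer to North at 14) go to North, those right go to South.
  Calder at 3 (w=60) → North
  Fenton at 4 (w=70) → North
  Elwood at 10 (w=30) → North
  Holt at 29 (w=90) → South
  Granby at 45 (w=60) → South
  Brookfield at 47 (w=9) → South
  Denby at 52 (w=30) → South
  Ashton at 55 (w=250) → South
North captures 160; South captures 439.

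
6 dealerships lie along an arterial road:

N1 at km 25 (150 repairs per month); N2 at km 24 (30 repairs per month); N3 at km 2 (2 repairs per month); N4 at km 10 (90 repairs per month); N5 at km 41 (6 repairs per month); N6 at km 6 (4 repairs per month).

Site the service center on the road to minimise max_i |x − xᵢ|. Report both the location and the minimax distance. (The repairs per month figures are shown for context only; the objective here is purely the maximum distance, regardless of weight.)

location 21.5, max distance 19.5

The 1-center on a line is the midpoint of the two extreme points: leftmost at 2, rightmost at 41.
Optimal location = (2 + 41)/2 = 21.5; maximum distance = (41 − 2)/2 = 19.5.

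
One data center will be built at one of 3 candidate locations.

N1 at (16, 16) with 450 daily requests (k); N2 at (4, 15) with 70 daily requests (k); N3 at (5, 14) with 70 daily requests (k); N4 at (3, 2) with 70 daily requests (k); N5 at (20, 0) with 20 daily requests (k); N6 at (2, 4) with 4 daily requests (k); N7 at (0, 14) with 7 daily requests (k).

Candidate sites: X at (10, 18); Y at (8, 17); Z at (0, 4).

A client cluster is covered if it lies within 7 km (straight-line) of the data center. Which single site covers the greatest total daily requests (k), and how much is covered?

Coverage radius r = 7 km; a point is covered iff (Δx)²+(Δy)² ≤ 7² = 49.
  X (10, 18): covers {N1, N2, N3} → 590
  Y (8, 17): covers {N2, N3} → 140
  Z (0, 4): covers {N4, N6} → 74
Maximum coverage at X: 590 daily requests (k).

X, covering 590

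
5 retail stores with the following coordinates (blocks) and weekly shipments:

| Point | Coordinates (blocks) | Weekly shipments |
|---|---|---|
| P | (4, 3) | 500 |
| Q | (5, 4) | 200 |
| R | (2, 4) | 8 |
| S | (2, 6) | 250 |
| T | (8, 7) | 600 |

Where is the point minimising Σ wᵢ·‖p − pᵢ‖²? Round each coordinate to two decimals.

The minimiser of Σwᵢ‖p−pᵢ‖² is the weighted centroid p* = (Σwᵢpᵢ)/(Σwᵢ).
Σwᵢ = 1558.
Σwᵢxᵢ = 500·4 + 200·5 + 8·2 + 250·2 + 600·8 = 8316.
Σwᵢyᵢ = 500·3 + 200·4 + 8·4 + 250·6 + 600·7 = 8032.
x* = 8316/1558 = 5.34, y* = 8032/1558 = 5.16.

(5.34, 5.16)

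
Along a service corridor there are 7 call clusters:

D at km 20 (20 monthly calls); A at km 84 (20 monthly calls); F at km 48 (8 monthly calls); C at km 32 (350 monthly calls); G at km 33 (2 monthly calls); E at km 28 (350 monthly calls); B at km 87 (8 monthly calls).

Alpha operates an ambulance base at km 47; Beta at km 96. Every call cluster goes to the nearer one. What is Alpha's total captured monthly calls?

The indifferent point is the midpoint (47+96)/2 = 71.5; call clusters left of it (closer to Alpha at 47) go to Alpha, those right go to Beta.
  D at 20 (w=20) → Alpha
  E at 28 (w=350) → Alpha
  C at 32 (w=350) → Alpha
  G at 33 (w=2) → Alpha
  F at 48 (w=8) → Alpha
  A at 84 (w=20) → Beta
  B at 87 (w=8) → Beta
Alpha captures 730; Beta captures 28.

730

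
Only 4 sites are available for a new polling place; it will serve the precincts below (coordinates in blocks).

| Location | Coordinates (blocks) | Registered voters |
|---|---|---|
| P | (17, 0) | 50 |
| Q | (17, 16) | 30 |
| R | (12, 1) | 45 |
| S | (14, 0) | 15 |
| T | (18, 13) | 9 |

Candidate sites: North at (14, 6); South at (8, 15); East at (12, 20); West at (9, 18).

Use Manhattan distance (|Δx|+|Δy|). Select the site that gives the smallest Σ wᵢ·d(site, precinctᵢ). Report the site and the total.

North, total 1344 blocks

Total weighted distance at each candidate:
  North (14, 6): total = 1344
  South (8, 15): total = 2733
  East (12, 20): total = 2822
  West (9, 18): total = 2971
Minimum is at North with total 1344 blocks.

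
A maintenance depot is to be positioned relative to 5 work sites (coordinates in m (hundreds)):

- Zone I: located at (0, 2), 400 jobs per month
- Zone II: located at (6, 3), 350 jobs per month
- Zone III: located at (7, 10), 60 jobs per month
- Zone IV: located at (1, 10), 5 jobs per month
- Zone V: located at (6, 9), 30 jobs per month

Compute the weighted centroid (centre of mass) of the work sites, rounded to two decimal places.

The minimiser of Σwᵢ‖p−pᵢ‖² is the weighted centroid p* = (Σwᵢpᵢ)/(Σwᵢ).
Σwᵢ = 845.
Σwᵢxᵢ = 400·0 + 350·6 + 60·7 + 5·1 + 30·6 = 2705.
Σwᵢyᵢ = 400·2 + 350·3 + 60·10 + 5·10 + 30·9 = 2770.
x* = 2705/845 = 3.20, y* = 2770/845 = 3.28.

(3.20, 3.28)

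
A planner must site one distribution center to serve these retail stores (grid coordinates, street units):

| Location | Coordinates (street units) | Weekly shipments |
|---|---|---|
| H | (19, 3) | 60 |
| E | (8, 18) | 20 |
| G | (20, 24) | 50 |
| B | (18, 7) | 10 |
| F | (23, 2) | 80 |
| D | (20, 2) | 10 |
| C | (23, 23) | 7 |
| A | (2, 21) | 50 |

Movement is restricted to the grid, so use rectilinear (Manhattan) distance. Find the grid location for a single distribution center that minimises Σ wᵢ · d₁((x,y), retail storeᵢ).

(20, 3)

Manhattan distance separates: Σwᵢ(|x−xᵢ|+|y−yᵢ|) = Σwᵢ|x−xᵢ| + Σwᵢ|y−yᵢ|, so x and y are optimised independently as 1-D weighted medians.
Total weight W = 287; half = 143.5.
x-coordinate, sorted with cumulative weight:
  x=2 (A, w=50) cum 50
  x=8 (E, w=20) cum 70
  x=18 (B, w=10) cum 80
  x=19 (H, w=60) cum 140
  x=20 (G, w=50) cum 190  ← median
  x=20 (D, w=10) cum 200
  x=23 (F, w=80) cum 280
  x=23 (C, w=7) cum 287
⇒ x* = 20
y-coordinate, sorted with cumulative weight:
  y=2 (F, w=80) cum 80
  y=2 (D, w=10) cum 90
  y=3 (H, w=60) cum 150  ← median
  y=7 (B, w=10) cum 160
  y=18 (E, w=20) cum 180
  y=21 (A, w=50) cum 230
  y=23 (C, w=7) cum 237
  y=24 (G, w=50) cum 287
⇒ y* = 3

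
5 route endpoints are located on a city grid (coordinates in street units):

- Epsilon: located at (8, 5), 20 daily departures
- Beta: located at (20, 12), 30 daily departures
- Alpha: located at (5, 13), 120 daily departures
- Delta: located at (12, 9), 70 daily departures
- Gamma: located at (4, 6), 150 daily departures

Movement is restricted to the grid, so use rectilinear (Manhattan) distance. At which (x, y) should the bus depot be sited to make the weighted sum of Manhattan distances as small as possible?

Manhattan distance separates: Σwᵢ(|x−xᵢ|+|y−yᵢ|) = Σwᵢ|x−xᵢ| + Σwᵢ|y−yᵢ|, so x and y are optimised independently as 1-D weighted medians.
Total weight W = 390; half = 195.
x-coordinate, sorted with cumulative weight:
  x=4 (Gamma, w=150) cum 150
  x=5 (Alpha, w=120) cum 270  ← median
  x=8 (Epsilon, w=20) cum 290
  x=12 (Delta, w=70) cum 360
  x=20 (Beta, w=30) cum 390
⇒ x* = 5
y-coordinate, sorted with cumulative weight:
  y=5 (Epsilon, w=20) cum 20
  y=6 (Gamma, w=150) cum 170
  y=9 (Delta, w=70) cum 240  ← median
  y=12 (Beta, w=30) cum 270
  y=13 (Alpha, w=120) cum 390
⇒ y* = 9

(5, 9)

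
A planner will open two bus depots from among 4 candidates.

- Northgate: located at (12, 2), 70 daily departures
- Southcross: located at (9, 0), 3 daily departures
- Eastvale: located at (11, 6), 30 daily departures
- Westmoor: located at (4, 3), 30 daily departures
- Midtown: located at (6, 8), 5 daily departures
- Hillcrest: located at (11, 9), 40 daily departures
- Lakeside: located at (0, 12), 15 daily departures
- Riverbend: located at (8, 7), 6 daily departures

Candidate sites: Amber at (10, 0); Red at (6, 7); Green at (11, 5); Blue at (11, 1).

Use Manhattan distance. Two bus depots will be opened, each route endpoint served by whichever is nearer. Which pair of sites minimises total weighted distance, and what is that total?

{Red, Green}, total 853

Evaluate every pair (each demand assigned to the nearer of the two):
  {Red, Green}: total = 853
  {Red, Blue}: total = 941
  {Green, Blue}: total = 949
  {Amber, Green}: total = 1083
  {Amber, Red}: total = 1105
  {Amber, Blue}: total = 1327
Best pair: {Red, Green} with total 853.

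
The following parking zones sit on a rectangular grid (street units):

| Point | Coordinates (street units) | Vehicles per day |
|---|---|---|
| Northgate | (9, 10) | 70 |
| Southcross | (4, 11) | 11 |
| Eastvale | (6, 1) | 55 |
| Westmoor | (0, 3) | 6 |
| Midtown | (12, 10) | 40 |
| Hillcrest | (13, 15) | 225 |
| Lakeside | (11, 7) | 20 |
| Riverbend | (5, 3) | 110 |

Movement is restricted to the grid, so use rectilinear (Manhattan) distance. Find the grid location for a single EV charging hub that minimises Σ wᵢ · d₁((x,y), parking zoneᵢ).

Manhattan distance separates: Σwᵢ(|x−xᵢ|+|y−yᵢ|) = Σwᵢ|x−xᵢ| + Σwᵢ|y−yᵢ|, so x and y are optimised independently as 1-D weighted medians.
Total weight W = 537; half = 268.5.
x-coordinate, sorted with cumulative weight:
  x=0 (Westmoor, w=6) cum 6
  x=4 (Southcross, w=11) cum 17
  x=5 (Riverbend, w=110) cum 127
  x=6 (Eastvale, w=55) cum 182
  x=9 (Northgate, w=70) cum 252
  x=11 (Lakeside, w=20) cum 272  ← median
  x=12 (Midtown, w=40) cum 312
  x=13 (Hillcrest, w=225) cum 537
⇒ x* = 11
y-coordinate, sorted with cumulative weight:
  y=1 (Eastvale, w=55) cum 55
  y=3 (Westmoor, w=6) cum 61
  y=3 (Riverbend, w=110) cum 171
  y=7 (Lakeside, w=20) cum 191
  y=10 (Northgate, w=70) cum 261
  y=10 (Midtown, w=40) cum 301  ← median
  y=11 (Southcross, w=11) cum 312
  y=15 (Hillcrest, w=225) cum 537
⇒ y* = 10

(11, 10)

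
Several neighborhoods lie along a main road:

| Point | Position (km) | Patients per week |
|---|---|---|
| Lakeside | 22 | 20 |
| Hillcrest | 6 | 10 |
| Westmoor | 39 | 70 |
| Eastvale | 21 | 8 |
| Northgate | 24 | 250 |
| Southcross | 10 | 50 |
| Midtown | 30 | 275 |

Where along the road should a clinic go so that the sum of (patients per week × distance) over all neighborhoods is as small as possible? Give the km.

For a sum of weighted absolute distances on a line, the optimum is the weighted median (not the mean). Total weight W = 683; half-weight = 341.5.
Sort by position and accumulate weight:
  km 6 (Hillcrest, w=10) → cum 10
  km 10 (Southcross, w=50) → cum 60
  km 21 (Eastvale, w=8) → cum 68
  km 22 (Lakeside, w=20) → cum 88
  km 24 (Northgate, w=250) → cum 338
  km 30 (Midtown, w=275) → cum 613  ≥ 341.5 → median here
  km 39 (Westmoor, w=70) → cum 683
Optimal location: km 30.

x = 30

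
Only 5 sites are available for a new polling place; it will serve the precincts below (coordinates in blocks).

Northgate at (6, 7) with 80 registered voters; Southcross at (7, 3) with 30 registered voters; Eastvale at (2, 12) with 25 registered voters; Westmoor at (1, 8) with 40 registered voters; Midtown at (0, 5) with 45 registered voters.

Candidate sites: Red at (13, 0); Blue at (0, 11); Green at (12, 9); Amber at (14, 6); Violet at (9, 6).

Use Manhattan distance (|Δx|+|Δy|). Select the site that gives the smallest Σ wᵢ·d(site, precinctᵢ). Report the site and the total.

Total weighted distance at each candidate:
  Red (13, 0): total = 3575
  Blue (0, 11): total = 1755
  Green (12, 9): total = 2495
  Amber (14, 6): total = 2745
  Violet (9, 6): total = 1645
Minimum is at Violet with total 1645 blocks.

Violet, total 1645 blocks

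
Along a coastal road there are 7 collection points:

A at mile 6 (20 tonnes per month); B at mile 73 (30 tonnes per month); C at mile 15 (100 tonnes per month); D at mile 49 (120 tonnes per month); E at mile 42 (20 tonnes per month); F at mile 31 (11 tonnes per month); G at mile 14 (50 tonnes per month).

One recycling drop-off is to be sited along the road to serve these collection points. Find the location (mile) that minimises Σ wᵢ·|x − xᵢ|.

For a sum of weighted absolute distances on a line, the optimum is the weighted median (not the mean). Total weight W = 351; half-weight = 175.5.
Sort by position and accumulate weight:
  mile 6 (A, w=20) → cum 20
  mile 14 (G, w=50) → cum 70
  mile 15 (C, w=100) → cum 170
  mile 31 (F, w=11) → cum 181  ≥ 175.5 → median here
  mile 42 (E, w=20) → cum 201
  mile 49 (D, w=120) → cum 321
  mile 73 (B, w=30) → cum 351
Optimal location: mile 31.

x = 31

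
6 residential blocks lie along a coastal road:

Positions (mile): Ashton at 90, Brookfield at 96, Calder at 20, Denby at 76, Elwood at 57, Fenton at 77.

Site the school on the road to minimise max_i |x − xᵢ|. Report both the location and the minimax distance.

location 58, max distance 38

The 1-center on a line is the midpoint of the two extreme points: leftmost at 20, rightmost at 96.
Optimal location = (20 + 96)/2 = 58; maximum distance = (96 − 20)/2 = 38.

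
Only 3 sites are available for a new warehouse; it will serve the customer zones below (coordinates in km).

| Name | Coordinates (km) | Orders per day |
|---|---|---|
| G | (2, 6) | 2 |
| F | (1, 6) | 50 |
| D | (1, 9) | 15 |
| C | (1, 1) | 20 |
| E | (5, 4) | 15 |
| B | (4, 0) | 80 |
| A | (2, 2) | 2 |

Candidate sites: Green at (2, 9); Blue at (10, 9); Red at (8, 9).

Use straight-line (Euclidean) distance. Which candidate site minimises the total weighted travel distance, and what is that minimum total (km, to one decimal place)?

Total weighted distance at each candidate:
  Green (2, 9): total = 1179.4
  Blue (10, 9): total = 1859.9
  Red (8, 9): total = 1605.6
Minimum is at Green with total 1179.4 km.

Green, total 1179.4 km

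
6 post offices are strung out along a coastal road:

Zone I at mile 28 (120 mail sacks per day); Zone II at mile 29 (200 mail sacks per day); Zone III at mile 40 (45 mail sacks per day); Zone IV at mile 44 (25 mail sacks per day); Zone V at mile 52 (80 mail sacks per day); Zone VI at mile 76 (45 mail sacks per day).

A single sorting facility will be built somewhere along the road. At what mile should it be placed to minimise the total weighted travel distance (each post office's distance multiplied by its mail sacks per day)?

x = 29

For a sum of weighted absolute distances on a line, the optimum is the weighted median (not the mean). Total weight W = 515; half-weight = 257.5.
Sort by position and accumulate weight:
  mile 28 (Zone I, w=120) → cum 120
  mile 29 (Zone II, w=200) → cum 320  ≥ 257.5 → median here
  mile 40 (Zone III, w=45) → cum 365
  mile 44 (Zone IV, w=25) → cum 390
  mile 52 (Zone V, w=80) → cum 470
  mile 76 (Zone VI, w=45) → cum 515
Optimal location: mile 29.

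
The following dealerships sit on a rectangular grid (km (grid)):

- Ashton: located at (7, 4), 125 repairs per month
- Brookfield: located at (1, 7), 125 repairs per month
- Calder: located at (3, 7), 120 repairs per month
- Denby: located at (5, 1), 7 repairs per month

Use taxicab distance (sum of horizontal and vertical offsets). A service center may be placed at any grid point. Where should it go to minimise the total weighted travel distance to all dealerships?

(3, 7)

Manhattan distance separates: Σwᵢ(|x−xᵢ|+|y−yᵢ|) = Σwᵢ|x−xᵢ| + Σwᵢ|y−yᵢ|, so x and y are optimised independently as 1-D weighted medians.
Total weight W = 377; half = 188.5.
x-coordinate, sorted with cumulative weight:
  x=1 (Brookfield, w=125) cum 125
  x=3 (Calder, w=120) cum 245  ← median
  x=5 (Denby, w=7) cum 252
  x=7 (Ashton, w=125) cum 377
⇒ x* = 3
y-coordinate, sorted with cumulative weight:
  y=1 (Denby, w=7) cum 7
  y=4 (Ashton, w=125) cum 132
  y=7 (Brookfield, w=125) cum 257  ← median
  y=7 (Calder, w=120) cum 377
⇒ y* = 7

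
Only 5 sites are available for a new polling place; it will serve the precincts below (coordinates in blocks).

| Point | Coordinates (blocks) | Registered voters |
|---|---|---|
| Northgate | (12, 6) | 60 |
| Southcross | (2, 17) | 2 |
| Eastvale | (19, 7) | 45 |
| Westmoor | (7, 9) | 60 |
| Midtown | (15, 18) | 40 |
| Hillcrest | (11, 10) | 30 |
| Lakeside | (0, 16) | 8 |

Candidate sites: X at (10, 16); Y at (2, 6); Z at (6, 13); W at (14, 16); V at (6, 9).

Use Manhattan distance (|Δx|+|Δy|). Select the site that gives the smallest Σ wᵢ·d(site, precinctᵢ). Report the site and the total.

V, total 2303 blocks

Total weighted distance at each candidate:
  X (10, 16): total = 2718
  Y (2, 6): total = 3398
  Z (6, 13): total = 2823
  W (14, 16): total = 2718
  V (6, 9): total = 2303
Minimum is at V with total 2303 blocks.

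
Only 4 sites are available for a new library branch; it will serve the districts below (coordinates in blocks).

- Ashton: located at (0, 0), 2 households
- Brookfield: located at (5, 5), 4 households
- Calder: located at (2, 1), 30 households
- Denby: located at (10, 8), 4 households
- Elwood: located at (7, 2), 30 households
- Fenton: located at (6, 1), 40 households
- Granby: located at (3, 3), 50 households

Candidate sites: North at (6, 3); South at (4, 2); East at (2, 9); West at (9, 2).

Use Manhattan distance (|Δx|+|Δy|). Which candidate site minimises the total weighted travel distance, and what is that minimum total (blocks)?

South, total 476 blocks

Total weighted distance at each candidate:
  North (6, 3): total = 536
  South (4, 2): total = 476
  East (2, 9): total = 1516
  West (9, 2): total = 888
Minimum is at South with total 476 blocks.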